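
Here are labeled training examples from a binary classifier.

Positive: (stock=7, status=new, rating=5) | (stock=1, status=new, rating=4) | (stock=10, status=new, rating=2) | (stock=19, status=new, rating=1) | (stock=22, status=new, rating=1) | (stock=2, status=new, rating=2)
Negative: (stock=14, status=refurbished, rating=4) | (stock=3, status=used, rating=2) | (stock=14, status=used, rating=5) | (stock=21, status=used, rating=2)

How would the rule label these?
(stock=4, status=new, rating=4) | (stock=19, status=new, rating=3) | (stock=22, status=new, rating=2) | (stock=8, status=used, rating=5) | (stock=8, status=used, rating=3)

Positive, Positive, Positive, Negative, Negative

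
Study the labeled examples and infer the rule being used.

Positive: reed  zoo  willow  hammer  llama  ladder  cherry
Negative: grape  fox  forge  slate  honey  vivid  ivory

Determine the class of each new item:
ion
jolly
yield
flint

Negative, Positive, Negative, Negative

Looking at the examples, the only property every 'Positive' case has and every 'Negative' case lacks is: has a double letter.
ion: no doubled letter — doesn't match, so Negative. jolly: 'll' doubled — meets the rule, so Positive. yield: no doubled letter — doesn't match, so Negative. flint: no doubled letter — doesn't match, so Negative.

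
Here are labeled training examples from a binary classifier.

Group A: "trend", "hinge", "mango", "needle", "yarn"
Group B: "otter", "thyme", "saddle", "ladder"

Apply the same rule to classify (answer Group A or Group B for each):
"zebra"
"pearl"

'Group A' ⟺ contains 'n'.

Group B, Group B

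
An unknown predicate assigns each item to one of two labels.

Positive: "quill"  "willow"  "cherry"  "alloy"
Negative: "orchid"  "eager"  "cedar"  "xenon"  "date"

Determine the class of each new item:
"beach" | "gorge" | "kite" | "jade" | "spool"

Negative, Negative, Negative, Negative, Positive

Every 'Positive' example satisfies: has a double letter. None of the 'Negative' examples do.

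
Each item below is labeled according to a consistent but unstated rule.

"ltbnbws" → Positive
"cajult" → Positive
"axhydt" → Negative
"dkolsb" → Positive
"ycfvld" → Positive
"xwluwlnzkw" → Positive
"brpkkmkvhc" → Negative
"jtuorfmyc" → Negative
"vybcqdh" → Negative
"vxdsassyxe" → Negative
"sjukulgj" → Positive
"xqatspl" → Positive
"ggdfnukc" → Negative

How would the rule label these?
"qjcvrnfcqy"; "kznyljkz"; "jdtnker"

Negative, Positive, Negative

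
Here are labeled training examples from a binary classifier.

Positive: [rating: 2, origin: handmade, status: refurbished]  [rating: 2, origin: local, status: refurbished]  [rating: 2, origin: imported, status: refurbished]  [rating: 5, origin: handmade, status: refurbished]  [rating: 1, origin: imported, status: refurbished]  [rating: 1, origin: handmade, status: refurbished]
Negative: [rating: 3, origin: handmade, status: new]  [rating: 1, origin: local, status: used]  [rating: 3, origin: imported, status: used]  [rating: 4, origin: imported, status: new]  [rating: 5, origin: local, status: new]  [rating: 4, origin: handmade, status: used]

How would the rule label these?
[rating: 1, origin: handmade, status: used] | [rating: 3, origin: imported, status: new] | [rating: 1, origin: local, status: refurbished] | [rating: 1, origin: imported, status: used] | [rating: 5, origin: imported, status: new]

Negative, Negative, Positive, Negative, Negative

'Positive' ⟺ status is refurbished.
[rating: 1, origin: handmade, status: used]: status is used, does not pass → Negative.
[rating: 3, origin: imported, status: new]: status is new, does not pass → Negative.
[rating: 1, origin: local, status: refurbished]: status is refurbished, qualifies → Positive.
[rating: 1, origin: imported, status: used]: status is used, does not pass → Negative.
[rating: 5, origin: imported, status: new]: status is new, does not pass → Negative.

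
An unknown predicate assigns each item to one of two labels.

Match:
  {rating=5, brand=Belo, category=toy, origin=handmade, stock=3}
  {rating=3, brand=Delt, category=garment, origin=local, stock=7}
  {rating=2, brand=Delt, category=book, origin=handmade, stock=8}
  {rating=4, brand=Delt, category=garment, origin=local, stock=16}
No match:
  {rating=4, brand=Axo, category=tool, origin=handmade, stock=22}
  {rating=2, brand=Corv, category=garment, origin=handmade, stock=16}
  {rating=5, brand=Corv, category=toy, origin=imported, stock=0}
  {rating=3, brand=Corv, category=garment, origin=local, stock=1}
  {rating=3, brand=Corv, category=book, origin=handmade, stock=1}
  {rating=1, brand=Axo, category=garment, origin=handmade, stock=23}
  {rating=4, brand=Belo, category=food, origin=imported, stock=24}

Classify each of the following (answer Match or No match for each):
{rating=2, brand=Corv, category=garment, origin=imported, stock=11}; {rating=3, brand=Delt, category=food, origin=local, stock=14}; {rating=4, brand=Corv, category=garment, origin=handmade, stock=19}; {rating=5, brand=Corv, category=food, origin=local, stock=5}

Every 'Match' example satisfies: brand is Delt OR stock = 3. None of the 'No match' examples do.
{rating=2, brand=Corv, category=garment, origin=imported, stock=11} → brand is Corv, stock = 11 → No match. {rating=3, brand=Delt, category=food, origin=local, stock=14} → brand is Delt, stock = 14 → Match. {rating=4, brand=Corv, category=garment, origin=handmade, stock=19} → brand is Corv, stock = 19 → No match. {rating=5, brand=Corv, category=food, origin=local, stock=5} → brand is Corv, stock = 5 → No match.

No match, Match, No match, No match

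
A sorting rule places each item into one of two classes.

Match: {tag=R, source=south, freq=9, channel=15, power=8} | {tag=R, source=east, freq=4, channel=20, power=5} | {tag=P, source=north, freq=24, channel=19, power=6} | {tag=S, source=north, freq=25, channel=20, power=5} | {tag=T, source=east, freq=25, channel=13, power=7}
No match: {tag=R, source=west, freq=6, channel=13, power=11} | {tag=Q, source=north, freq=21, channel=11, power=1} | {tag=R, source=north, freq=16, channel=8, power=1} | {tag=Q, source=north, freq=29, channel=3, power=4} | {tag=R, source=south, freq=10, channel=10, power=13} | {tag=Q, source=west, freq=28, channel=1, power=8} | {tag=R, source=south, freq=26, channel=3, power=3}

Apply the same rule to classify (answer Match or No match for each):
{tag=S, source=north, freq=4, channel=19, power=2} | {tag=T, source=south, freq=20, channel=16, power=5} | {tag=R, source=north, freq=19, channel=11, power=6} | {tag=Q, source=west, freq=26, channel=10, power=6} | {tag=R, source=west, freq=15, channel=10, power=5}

Match, Match, No match, No match, No match

The classifier is using: tag is T OR channel ≥ 15.
{tag=S, source=north, freq=4, channel=19, power=2} → tag is S, channel = 19 → Match. {tag=T, source=south, freq=20, channel=16, power=5} → tag is T, channel = 16 → Match. {tag=R, source=north, freq=19, channel=11, power=6} → tag is R, channel = 11 → No match. {tag=Q, source=west, freq=26, channel=10, power=6} → tag is Q, channel = 10 → No match. {tag=R, source=west, freq=15, channel=10, power=5} → tag is R, channel = 10 → No match.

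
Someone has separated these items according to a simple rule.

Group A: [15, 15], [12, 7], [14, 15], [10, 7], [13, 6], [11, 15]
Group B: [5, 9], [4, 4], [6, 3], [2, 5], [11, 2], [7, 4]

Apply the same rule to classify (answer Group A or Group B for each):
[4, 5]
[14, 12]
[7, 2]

Group B, Group A, Group B

Every 'Group A' example satisfies: sum ≥ 17. None of the 'Group B' examples do.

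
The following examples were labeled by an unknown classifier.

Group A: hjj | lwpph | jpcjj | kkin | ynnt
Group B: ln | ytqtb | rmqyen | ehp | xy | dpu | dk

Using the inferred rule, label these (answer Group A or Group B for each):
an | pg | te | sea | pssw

The simplest hypothesis consistent with all the labels is: has a double letter.
an: no doubled letter — doesn't match, so Group B.
pg: no doubled letter — doesn't match, so Group B.
te: no doubled letter — doesn't match, so Group B.
sea: no doubled letter — doesn't match, so Group B.
pssw: 'ss' doubled — matches, so Group A.

Group B, Group B, Group B, Group B, Group A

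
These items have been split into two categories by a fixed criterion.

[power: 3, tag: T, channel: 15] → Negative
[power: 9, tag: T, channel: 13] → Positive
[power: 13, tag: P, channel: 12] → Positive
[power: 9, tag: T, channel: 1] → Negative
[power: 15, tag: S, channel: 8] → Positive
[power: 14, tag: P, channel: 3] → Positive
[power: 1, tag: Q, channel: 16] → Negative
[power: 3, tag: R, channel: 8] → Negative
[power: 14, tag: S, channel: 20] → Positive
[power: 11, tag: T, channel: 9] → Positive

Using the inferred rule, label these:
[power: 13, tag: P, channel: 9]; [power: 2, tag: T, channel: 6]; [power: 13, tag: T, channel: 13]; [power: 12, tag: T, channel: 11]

The pattern is that an item is 'Positive' exactly when: channel ≥ 3 AND power ≥ 9.

Positive, Negative, Positive, Positive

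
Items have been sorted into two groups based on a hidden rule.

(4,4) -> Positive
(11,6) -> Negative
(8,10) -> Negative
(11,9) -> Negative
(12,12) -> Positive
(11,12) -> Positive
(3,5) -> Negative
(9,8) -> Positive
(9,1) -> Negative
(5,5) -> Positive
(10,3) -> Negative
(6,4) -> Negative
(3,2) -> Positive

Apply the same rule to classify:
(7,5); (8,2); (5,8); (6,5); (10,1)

The distinguishing property — |first − second| ≤ 1 — holds for all the 'Positive' cases and none of the 'Negative' cases.
(7,5) — |7−5| = 2, hence Negative. (8,2) — |8−2| = 6, hence Negative. (5,8) — |5−8| = 3, hence Negative. (6,5) — |6−5| = 1, hence Positive. (10,1) — |10−1| = 9, hence Negative.

Negative, Negative, Negative, Positive, Negative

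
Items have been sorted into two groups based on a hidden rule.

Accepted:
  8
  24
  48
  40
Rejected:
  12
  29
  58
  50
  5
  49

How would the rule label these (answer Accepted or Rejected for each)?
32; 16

'Accepted' ⟺ multiple of 8.
32: 32 = 8·4, qualifies → Accepted.
16: 16 = 8·2, qualifies → Accepted.

Accepted, Accepted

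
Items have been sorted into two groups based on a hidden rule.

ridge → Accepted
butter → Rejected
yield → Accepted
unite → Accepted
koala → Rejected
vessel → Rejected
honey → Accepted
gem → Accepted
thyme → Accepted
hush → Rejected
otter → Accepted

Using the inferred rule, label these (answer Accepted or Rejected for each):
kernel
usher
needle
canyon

Rejected, Accepted, Rejected, Rejected

One predicate separates the groups cleanly: odd length AND contains 'e'.
kernel — length 6, has 'e', hence Rejected.
usher — length 5, has 'e', hence Accepted.
needle — length 6, has 'e', hence Rejected.
canyon — length 6, no 'e', hence Rejected.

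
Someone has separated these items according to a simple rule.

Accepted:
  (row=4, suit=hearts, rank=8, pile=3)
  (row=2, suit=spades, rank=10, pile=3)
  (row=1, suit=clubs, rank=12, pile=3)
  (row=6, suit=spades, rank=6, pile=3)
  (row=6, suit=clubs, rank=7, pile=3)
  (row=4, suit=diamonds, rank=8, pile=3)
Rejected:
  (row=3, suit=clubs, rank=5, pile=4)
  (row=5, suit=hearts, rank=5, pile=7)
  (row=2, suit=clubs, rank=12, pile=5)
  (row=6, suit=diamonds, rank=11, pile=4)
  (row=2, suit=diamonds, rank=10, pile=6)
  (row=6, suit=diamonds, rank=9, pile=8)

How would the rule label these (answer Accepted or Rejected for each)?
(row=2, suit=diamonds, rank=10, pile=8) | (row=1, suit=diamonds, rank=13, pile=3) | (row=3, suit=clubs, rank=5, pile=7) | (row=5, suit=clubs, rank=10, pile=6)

Rule: pile = 3. This holds for each 'Accepted' example and fails for each 'Rejected' one.

Rejected, Accepted, Rejected, Rejected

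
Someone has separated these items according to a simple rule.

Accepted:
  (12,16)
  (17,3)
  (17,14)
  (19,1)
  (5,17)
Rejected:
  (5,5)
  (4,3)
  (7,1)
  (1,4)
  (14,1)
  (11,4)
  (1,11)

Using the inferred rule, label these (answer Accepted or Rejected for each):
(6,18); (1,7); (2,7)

The distinguishing property — sum ≥ 20 — holds for all the 'Accepted' cases and none of the 'Rejected' cases.

Accepted, Rejected, Rejected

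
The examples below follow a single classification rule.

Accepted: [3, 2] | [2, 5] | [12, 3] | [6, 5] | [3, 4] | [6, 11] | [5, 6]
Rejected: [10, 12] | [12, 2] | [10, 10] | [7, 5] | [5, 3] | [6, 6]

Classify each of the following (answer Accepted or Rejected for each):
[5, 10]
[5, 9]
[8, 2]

The classifier is using: sum is odd.
[5, 10]: 5+10 = 15, matches → Accepted.
[5, 9]: 5+9 = 14, does not satisfy this → Rejected.
[8, 2]: 8+2 = 10, does not satisfy this → Rejected.

Accepted, Rejected, Rejected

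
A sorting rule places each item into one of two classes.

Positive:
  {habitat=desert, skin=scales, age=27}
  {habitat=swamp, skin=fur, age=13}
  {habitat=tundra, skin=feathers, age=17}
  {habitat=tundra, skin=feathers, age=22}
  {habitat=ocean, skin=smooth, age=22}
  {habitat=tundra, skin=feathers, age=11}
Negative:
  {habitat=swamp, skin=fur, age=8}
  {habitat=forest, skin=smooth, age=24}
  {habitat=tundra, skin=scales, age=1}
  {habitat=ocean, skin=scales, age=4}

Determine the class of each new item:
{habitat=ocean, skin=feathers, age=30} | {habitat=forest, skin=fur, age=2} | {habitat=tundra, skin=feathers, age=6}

All 'Positive' examples share one property — age ≥ 11 AND age ≠ 24 — and every 'Negative' example lacks it.
{habitat=ocean, skin=feathers, age=30}: age = 30 — matches, so Positive. {habitat=forest, skin=fur, age=2}: age = 2 — does not satisfy this, so Negative. {habitat=tundra, skin=feathers, age=6}: age = 6 — does not satisfy this, so Negative.

Positive, Negative, Negative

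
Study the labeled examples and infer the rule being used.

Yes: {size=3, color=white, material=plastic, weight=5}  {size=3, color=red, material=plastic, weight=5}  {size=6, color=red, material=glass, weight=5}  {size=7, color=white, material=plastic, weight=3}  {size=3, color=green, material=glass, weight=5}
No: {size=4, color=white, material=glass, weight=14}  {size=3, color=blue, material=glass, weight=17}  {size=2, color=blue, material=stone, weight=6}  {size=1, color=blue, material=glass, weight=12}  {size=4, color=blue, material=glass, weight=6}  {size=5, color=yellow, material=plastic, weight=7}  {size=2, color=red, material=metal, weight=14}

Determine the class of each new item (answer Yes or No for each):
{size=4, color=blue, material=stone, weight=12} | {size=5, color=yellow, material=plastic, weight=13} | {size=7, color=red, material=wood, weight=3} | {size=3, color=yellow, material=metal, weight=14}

No, No, Yes, No

The classifier is using: weight ≤ 5.
{size=4, color=blue, material=stone, weight=12} → weight = 12 → No. {size=5, color=yellow, material=plastic, weight=13} → weight = 13 → No. {size=7, color=red, material=wood, weight=3} → weight = 3 → Yes. {size=3, color=yellow, material=metal, weight=14} → weight = 14 → No.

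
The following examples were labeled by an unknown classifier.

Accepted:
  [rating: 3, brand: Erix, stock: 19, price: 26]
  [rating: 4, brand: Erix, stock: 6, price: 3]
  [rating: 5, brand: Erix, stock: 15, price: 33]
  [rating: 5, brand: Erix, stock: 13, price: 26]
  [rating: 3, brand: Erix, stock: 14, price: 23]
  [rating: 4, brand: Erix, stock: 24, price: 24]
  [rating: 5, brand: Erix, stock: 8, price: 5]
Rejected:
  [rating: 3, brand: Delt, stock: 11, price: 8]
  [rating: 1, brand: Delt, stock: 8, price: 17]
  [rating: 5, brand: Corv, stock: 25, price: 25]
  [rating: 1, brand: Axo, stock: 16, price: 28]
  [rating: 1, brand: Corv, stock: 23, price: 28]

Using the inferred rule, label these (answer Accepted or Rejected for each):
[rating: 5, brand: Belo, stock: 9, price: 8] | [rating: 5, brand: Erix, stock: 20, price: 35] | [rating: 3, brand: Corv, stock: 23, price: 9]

Rejected, Accepted, Rejected

The common property of the 'Accepted' items is: brand is Erix. No 'Rejected' item has it.
[rating: 5, brand: Belo, stock: 9, price: 8] — brand is Belo, hence Rejected.
[rating: 5, brand: Erix, stock: 20, price: 35] — brand is Erix, hence Accepted.
[rating: 3, brand: Corv, stock: 23, price: 9] — brand is Corv, hence Rejected.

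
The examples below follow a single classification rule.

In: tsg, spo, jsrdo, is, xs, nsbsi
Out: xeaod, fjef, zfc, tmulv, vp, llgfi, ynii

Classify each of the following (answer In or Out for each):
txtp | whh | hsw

Out, Out, In

Rule: contains 's'. This holds for each 'In' example and fails for each 'Out' one.
Out: txtp, since no 's'. Out: whh, since no 's'. In: hsw, since has 's'.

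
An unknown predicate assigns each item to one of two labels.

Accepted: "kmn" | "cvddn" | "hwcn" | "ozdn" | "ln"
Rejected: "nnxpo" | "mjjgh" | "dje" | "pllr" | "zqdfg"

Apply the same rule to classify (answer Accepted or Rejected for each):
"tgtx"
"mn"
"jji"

Checking candidate rules against both groups, what survives is: ends with 'n'.
"tgtx" → ends with 'x' → Rejected.
"mn" → ends with 'n' → Accepted.
"jji" → ends with 'i' → Rejected.

Rejected, Accepted, Rejected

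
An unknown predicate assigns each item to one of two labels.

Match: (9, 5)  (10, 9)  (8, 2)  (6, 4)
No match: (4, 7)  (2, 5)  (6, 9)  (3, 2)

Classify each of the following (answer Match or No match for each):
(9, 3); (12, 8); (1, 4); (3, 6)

One predicate separates the groups cleanly: first > second AND sum ≥ 7.
(9, 3) → 9 > 3, 9+3 = 12 → Match.
(12, 8) → 12 > 8, 12+8 = 20 → Match.
(1, 4) → 1 < 4, 1+4 = 5 → No match.
(3, 6) → 3 < 6, 3+6 = 9 → No match.

Match, Match, No match, No match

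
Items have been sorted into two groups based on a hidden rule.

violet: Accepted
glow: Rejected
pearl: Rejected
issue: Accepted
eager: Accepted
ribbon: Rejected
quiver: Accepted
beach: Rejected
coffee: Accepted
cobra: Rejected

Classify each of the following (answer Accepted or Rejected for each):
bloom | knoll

The simplest hypothesis consistent with all the labels is: has ≥ 3 vowels.
Rejected: bloom, since 2 vowels. Rejected: knoll, since 1 vowel.

Rejected, Rejected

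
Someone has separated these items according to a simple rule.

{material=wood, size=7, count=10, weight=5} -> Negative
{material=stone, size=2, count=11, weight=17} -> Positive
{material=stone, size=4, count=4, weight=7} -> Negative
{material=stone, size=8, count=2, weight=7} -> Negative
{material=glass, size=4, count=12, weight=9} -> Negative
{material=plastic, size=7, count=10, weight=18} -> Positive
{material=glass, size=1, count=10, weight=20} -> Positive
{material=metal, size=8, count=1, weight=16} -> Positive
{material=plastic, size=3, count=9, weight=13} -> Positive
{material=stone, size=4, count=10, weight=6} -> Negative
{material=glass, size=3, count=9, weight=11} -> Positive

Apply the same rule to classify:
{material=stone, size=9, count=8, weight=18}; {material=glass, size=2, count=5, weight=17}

Positive, Positive

The classifier is using: weight ≥ 11.
{material=stone, size=9, count=8, weight=18}: Positive (weight = 18).
{material=glass, size=2, count=5, weight=17}: Positive (weight = 17).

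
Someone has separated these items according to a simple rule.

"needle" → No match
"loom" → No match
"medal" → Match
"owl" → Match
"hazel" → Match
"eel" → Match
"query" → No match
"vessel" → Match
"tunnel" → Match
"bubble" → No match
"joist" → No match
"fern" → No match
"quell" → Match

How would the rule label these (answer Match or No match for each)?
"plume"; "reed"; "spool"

No match, No match, Match

Comparing the two groups points to one rule — ends with 'l'.
"plume" — ends with 'e', hence No match.
"reed" — ends with 'd', hence No match.
"spool" — ends with 'l', hence Match.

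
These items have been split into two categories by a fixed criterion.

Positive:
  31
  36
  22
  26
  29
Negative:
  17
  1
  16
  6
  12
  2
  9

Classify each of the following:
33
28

The classifier is using: at least 22.
33 — 33 ≥ 22, hence Positive. 28 — 28 ≥ 22, hence Positive.

Positive, Positive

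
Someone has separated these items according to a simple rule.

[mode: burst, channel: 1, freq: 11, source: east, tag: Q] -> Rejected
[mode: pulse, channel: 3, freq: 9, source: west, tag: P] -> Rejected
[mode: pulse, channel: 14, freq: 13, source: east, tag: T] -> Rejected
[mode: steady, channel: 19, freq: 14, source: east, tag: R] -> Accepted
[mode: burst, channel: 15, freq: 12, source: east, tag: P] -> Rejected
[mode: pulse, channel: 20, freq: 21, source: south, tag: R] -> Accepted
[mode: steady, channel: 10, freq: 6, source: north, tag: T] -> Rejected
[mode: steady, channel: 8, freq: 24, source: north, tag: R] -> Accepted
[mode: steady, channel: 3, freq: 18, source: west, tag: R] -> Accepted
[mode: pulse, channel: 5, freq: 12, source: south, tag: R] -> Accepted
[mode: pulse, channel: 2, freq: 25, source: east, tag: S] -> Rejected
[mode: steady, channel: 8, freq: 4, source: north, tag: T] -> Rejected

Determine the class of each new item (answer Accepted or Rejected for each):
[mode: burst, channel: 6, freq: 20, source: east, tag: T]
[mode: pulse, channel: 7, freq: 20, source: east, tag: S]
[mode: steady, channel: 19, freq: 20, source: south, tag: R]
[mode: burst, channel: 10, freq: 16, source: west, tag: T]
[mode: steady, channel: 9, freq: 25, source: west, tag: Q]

The common property of the 'Accepted' items is: tag is R. No 'Rejected' item has it.

Rejected, Rejected, Accepted, Rejected, Rejected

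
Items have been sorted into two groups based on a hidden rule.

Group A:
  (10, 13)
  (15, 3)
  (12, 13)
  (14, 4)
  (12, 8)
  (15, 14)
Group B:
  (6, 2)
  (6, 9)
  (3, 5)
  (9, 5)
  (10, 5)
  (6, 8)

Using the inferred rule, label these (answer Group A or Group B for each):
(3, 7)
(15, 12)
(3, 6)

Group B, Group A, Group B

The distinguishing property — sum ≥ 18 — holds for all the 'Group A' cases and none of the 'Group B' cases.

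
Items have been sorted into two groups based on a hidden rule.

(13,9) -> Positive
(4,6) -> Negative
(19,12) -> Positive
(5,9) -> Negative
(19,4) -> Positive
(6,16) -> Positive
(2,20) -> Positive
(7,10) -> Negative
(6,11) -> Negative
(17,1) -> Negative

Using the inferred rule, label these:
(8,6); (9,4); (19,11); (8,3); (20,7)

The rule appears to be: sum ≥ 22.
Negative: (8,6), since 8+6 = 14.
Negative: (9,4), since 9+4 = 13.
Positive: (19,11), since 19+11 = 30.
Negative: (8,3), since 8+3 = 11.
Positive: (20,7), since 20+7 = 27.

Negative, Negative, Positive, Negative, Positive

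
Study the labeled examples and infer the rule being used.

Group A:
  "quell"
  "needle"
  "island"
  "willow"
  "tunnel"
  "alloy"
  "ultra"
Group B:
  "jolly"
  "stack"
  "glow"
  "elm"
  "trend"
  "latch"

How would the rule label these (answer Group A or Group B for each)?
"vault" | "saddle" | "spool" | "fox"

'Group A' ⟺ has ≥ 2 vowels.
"vault" — 2 vowels, hence Group A. "saddle" — 2 vowels, hence Group A. "spool" — 2 vowels, hence Group A. "fox" — 1 vowel, hence Group B.

Group A, Group A, Group A, Group B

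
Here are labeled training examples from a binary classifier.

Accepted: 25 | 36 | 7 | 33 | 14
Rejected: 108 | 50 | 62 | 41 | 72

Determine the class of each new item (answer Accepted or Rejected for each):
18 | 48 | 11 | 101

The classifier is using: at most 36.

Accepted, Rejected, Accepted, Rejected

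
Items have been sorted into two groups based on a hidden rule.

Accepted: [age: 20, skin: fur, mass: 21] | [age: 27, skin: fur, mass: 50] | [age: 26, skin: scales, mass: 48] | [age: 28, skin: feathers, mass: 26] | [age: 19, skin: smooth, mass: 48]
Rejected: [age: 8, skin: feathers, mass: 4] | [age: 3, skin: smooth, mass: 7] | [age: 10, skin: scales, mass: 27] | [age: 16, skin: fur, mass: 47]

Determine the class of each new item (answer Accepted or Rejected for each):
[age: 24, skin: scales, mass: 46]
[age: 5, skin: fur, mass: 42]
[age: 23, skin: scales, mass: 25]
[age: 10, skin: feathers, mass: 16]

Accepted, Rejected, Accepted, Rejected

The classifier is using: age ≥ 19.
[age: 24, skin: scales, mass: 46]: age = 24, satisfies this → Accepted. [age: 5, skin: fur, mass: 42]: age = 5, doesn't qualify → Rejected. [age: 23, skin: scales, mass: 25]: age = 23, satisfies this → Accepted. [age: 10, skin: feathers, mass: 16]: age = 10, doesn't qualify → Rejected.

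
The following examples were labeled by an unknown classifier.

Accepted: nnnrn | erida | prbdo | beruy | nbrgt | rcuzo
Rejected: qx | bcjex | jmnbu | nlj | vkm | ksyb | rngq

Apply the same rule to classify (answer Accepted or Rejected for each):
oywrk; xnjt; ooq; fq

Accepted, Rejected, Rejected, Rejected

The pattern is that an item is 'Accepted' exactly when: odd length AND contains 'r'.
oywrk → length 5, has 'r' → Accepted.
xnjt → length 4, no 'r' → Rejected.
ooq → length 3, no 'r' → Rejected.
fq → length 2, no 'r' → Rejected.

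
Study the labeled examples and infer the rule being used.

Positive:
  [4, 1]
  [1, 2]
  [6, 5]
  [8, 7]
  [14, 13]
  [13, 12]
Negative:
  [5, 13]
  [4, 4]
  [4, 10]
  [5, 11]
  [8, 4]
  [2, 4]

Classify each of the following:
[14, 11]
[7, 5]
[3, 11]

Positive, Negative, Negative

The simplest hypothesis consistent with all the labels is: sum is odd.
Positive: [14, 11], since 14+11 = 25. Negative: [7, 5], since 7+5 = 12. Negative: [3, 11], since 3+11 = 14.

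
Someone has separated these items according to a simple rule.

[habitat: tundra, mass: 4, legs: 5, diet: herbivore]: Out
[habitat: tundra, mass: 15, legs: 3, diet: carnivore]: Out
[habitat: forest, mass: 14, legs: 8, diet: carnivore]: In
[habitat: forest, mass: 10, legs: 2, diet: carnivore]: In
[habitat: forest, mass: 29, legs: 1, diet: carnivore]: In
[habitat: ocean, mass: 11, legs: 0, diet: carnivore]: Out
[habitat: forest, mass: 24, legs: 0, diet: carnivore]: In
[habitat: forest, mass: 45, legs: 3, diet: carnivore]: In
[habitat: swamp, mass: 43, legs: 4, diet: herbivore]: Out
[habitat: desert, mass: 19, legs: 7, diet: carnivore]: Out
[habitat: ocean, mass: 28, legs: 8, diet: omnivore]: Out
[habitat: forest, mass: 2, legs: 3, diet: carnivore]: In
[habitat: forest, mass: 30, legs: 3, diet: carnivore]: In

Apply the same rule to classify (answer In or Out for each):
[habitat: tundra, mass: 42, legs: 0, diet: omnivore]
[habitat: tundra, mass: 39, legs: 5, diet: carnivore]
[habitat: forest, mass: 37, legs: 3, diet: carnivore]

Rule: habitat is forest. This holds for each 'In' example and fails for each 'Out' one.
Out: [habitat: tundra, mass: 42, legs: 0, diet: omnivore], since habitat is tundra.
Out: [habitat: tundra, mass: 39, legs: 5, diet: carnivore], since habitat is tundra.
In: [habitat: forest, mass: 37, legs: 3, diet: carnivore], since habitat is forest.

Out, Out, In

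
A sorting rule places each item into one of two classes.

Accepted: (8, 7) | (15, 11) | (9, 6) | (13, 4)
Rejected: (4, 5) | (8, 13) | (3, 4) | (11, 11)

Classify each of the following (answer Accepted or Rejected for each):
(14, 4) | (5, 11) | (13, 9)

Accepted, Rejected, Accepted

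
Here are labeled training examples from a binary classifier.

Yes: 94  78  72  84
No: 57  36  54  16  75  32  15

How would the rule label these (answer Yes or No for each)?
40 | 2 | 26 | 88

No, No, No, Yes

Every 'Yes' example satisfies: even AND at least 57. None of the 'No' examples do.
40 — 40 is even, 40 < 57, hence No. 2 — 2 is even, 2 < 57, hence No. 26 — 26 is even, 26 < 57, hence No. 88 — 88 is even, 88 ≥ 57, hence Yes.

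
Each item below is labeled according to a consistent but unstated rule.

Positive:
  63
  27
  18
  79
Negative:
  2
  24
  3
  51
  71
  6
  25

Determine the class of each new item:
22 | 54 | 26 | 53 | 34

The simplest hypothesis consistent with all the labels is: digit sum ≥ 9.
22: digit sum 2+2 = 4, does not pass → Negative.
54: digit sum 5+4 = 9, matches → Positive.
26: digit sum 2+6 = 8, does not pass → Negative.
53: digit sum 5+3 = 8, does not pass → Negative.
34: digit sum 3+4 = 7, does not pass → Negative.

Negative, Positive, Negative, Negative, Negative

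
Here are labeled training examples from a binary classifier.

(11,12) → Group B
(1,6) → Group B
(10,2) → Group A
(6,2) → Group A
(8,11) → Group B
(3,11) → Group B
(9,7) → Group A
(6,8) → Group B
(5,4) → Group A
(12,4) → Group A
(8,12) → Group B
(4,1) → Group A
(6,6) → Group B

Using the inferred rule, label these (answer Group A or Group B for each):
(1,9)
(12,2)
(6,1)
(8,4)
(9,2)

Rule: first > second. This holds for each 'Group A' example and fails for each 'Group B' one.
(1,9) → 1 < 9 → Group B.
(12,2) → 12 > 2 → Group A.
(6,1) → 6 > 1 → Group A.
(8,4) → 8 > 4 → Group A.
(9,2) → 9 > 2 → Group A.

Group B, Group A, Group A, Group A, Group A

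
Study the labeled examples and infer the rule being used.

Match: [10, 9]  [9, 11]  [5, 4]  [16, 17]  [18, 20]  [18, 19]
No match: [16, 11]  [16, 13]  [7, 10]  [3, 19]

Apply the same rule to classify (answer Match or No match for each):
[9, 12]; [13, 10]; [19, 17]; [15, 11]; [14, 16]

The distinguishing property — |first − second| ≤ 2 — holds for all the 'Match' cases and none of the 'No match' cases.
[9, 12]: No match (|9−12| = 3). [13, 10]: No match (|13−10| = 3). [19, 17]: Match (|19−17| = 2). [15, 11]: No match (|15−11| = 4). [14, 16]: Match (|14−16| = 2).

No match, No match, Match, No match, Match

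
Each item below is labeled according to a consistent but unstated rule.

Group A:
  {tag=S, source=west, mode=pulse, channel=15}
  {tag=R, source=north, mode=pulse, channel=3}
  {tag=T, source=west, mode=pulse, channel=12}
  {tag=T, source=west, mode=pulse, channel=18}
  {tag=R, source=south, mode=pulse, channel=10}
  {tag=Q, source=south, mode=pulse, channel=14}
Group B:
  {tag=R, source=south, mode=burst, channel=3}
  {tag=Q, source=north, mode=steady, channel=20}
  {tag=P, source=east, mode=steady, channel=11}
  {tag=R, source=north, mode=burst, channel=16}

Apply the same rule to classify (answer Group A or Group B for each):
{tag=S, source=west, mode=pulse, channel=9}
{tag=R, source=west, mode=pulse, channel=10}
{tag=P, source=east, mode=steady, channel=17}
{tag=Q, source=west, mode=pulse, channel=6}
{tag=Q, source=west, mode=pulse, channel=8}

Group A, Group A, Group B, Group A, Group A

All 'Group A' examples share one property — mode is pulse — and every 'Group B' example lacks it.
{tag=S, source=west, mode=pulse, channel=9}: mode is pulse, meets the rule → Group A. {tag=R, source=west, mode=pulse, channel=10}: mode is pulse, meets the rule → Group A. {tag=P, source=east, mode=steady, channel=17}: mode is steady, does not fit → Group B. {tag=Q, source=west, mode=pulse, channel=6}: mode is pulse, meets the rule → Group A. {tag=Q, source=west, mode=pulse, channel=8}: mode is pulse, meets the rule → Group A.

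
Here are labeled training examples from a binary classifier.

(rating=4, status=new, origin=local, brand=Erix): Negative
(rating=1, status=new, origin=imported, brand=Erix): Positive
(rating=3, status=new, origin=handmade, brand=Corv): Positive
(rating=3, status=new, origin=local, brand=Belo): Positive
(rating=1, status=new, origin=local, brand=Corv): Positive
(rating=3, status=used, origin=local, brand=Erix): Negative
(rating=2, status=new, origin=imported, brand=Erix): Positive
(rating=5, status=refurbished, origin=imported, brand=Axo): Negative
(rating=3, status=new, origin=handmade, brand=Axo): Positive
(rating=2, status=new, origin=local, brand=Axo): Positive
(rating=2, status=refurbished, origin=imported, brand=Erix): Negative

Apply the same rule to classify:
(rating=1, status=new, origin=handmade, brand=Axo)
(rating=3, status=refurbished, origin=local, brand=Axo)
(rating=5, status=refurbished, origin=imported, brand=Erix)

A rule that fits every label: status is new AND rating ≤ 3 — true of each 'Positive' example, false of each 'Negative' one.

Positive, Negative, Negative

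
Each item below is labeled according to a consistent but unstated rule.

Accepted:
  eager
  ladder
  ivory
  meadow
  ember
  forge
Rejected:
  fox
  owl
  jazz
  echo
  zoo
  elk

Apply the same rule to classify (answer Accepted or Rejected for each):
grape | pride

The classifier is using: length ≥ 5.
grape: length 5 — fits, so Accepted. pride: length 5 — fits, so Accepted.

Accepted, Accepted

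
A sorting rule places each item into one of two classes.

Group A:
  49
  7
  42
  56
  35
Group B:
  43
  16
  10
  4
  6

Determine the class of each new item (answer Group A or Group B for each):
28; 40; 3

Group A, Group B, Group B

Rule: multiple of 7. This holds for each 'Group A' example and fails for each 'Group B' one.
Group A: 28, since 28 = 7·4. Group B: 40, since 40 = 7·5 + 5. Group B: 3, since 3 = 7·0 + 3.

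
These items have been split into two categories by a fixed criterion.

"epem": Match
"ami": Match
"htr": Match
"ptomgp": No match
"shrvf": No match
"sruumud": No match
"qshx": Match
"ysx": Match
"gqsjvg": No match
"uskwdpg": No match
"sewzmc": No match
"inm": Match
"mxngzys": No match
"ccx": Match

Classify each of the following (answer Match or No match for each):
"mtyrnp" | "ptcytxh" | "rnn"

No match, No match, Match

A rule that fits every label: length ≤ 4 — true of each 'Match' example, false of each 'No match' one.
"mtyrnp" — length 6, hence No match. "ptcytxh" — length 7, hence No match. "rnn" — length 3, hence Match.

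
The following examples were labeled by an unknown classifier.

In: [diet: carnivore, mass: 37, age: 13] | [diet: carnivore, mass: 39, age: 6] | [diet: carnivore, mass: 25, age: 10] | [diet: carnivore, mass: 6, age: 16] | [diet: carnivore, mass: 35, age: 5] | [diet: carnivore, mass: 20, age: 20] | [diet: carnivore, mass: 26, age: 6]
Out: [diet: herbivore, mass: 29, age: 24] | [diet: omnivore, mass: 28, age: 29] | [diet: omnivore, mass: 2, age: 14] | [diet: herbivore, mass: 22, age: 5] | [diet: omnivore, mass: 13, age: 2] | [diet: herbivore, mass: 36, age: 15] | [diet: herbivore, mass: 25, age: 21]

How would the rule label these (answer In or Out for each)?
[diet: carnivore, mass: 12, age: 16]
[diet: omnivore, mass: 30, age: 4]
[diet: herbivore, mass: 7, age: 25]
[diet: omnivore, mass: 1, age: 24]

In, Out, Out, Out

The rule appears to be: diet is carnivore.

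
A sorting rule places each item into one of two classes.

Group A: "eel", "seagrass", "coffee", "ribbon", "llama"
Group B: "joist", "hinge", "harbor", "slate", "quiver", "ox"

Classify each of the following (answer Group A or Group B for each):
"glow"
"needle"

Group B, Group A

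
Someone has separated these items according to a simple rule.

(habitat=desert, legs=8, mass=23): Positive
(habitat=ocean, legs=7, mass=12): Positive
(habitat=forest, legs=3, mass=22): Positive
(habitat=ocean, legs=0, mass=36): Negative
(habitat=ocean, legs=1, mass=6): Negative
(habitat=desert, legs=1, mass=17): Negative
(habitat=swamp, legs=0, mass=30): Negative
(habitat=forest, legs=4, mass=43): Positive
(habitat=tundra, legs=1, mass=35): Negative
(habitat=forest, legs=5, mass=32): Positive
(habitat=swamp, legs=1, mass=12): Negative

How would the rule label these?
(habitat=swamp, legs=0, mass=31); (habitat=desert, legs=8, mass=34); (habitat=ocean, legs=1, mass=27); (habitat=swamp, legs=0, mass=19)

Every 'Positive' example satisfies: legs ≥ 3. None of the 'Negative' examples do.
(habitat=swamp, legs=0, mass=31) — legs = 0, hence Negative.
(habitat=desert, legs=8, mass=34) — legs = 8, hence Positive.
(habitat=ocean, legs=1, mass=27) — legs = 1, hence Negative.
(habitat=swamp, legs=0, mass=19) — legs = 0, hence Negative.

Negative, Positive, Negative, Negative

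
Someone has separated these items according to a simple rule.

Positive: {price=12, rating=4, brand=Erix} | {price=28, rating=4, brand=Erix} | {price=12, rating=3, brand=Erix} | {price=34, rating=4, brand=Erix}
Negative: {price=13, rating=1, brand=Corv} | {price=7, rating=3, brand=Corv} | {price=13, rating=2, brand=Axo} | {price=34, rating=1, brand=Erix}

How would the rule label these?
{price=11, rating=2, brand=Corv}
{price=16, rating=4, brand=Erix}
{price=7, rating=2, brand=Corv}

Negative, Positive, Negative

A rule that fits every label: brand is Erix AND rating ≥ 2 — true of each 'Positive' example, false of each 'Negative' one.
{price=11, rating=2, brand=Corv}: brand is Corv, rating = 2, does not satisfy this → Negative.
{price=16, rating=4, brand=Erix}: brand is Erix, rating = 4, meets the rule → Positive.
{price=7, rating=2, brand=Corv}: brand is Corv, rating = 2, does not satisfy this → Negative.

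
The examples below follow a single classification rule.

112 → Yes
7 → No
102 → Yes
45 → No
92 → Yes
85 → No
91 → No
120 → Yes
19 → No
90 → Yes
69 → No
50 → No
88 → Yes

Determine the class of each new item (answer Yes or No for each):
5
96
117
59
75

Every 'Yes' example satisfies: even AND at least 69. None of the 'No' examples do.
5: No (5 is odd, 5 < 69). 96: Yes (96 is even, 96 ≥ 69). 117: No (117 is odd, 117 ≥ 69). 59: No (59 is odd, 59 < 69). 75: No (75 is odd, 75 ≥ 69).

No, Yes, No, No, No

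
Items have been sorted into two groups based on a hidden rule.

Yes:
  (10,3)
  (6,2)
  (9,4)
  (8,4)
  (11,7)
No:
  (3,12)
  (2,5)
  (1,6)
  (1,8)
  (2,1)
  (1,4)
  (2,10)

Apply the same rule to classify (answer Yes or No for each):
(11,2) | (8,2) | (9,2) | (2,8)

The distinguishing property — first ≥ 4 — holds for all the 'Yes' cases and none of the 'No' cases.
(11,2): Yes (first 11).
(8,2): Yes (first 8).
(9,2): Yes (first 9).
(2,8): No (first 2).

Yes, Yes, Yes, No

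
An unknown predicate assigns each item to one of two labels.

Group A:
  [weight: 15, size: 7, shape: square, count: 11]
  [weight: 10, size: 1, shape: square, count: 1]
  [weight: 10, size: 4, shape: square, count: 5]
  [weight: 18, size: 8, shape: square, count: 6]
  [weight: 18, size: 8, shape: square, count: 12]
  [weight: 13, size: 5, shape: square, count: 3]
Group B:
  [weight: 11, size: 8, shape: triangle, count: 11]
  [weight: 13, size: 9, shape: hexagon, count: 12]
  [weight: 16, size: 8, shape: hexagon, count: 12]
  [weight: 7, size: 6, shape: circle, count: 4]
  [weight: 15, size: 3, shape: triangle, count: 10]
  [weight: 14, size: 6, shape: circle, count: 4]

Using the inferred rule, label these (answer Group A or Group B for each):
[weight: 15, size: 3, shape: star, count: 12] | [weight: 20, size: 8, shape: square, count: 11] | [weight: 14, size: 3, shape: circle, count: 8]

One predicate separates the groups cleanly: shape is square.

Group B, Group A, Group B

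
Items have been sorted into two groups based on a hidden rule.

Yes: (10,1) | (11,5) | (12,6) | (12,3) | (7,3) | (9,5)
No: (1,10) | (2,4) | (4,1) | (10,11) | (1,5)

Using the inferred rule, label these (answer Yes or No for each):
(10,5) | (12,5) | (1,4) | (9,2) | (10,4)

Yes, Yes, No, Yes, Yes

Rule: first > second AND sum ≥ 6. This holds for each 'Yes' example and fails for each 'No' one.
(10,5): 10 > 5, 10+5 = 15, matches → Yes.
(12,5): 12 > 5, 12+5 = 17, matches → Yes.
(1,4): 1 < 4, 1+4 = 5, does not fit → No.
(9,2): 9 > 2, 9+2 = 11, matches → Yes.
(10,4): 10 > 4, 10+4 = 14, matches → Yes.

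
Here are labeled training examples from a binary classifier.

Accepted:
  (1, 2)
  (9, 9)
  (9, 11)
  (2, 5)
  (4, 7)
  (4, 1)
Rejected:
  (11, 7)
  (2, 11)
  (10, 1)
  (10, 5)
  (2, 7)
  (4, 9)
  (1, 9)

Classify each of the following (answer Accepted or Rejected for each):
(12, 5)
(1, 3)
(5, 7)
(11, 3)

Rejected, Accepted, Accepted, Rejected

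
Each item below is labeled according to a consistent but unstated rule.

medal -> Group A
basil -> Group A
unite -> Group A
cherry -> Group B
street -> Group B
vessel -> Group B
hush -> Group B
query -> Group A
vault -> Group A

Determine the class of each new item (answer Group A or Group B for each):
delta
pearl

The classifier is using: odd length.
delta → length 5 → Group A.
pearl → length 5 → Group A.

Group A, Group A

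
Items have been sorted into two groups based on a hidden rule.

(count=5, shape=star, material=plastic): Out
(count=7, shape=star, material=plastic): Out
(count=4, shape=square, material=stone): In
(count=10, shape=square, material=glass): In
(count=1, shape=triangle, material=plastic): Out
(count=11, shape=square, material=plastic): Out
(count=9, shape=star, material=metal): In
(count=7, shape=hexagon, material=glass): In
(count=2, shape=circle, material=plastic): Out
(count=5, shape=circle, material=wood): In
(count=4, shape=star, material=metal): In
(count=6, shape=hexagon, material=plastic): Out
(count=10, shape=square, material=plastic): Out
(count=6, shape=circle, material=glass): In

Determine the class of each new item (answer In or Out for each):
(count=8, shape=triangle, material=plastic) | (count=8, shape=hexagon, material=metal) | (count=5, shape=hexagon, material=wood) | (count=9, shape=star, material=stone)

A rule that fits every label: material is not plastic — true of each 'In' example, false of each 'Out' one.
(count=8, shape=triangle, material=plastic) — material is plastic, hence Out.
(count=8, shape=hexagon, material=metal) — material is metal, hence In.
(count=5, shape=hexagon, material=wood) — material is wood, hence In.
(count=9, shape=star, material=stone) — material is stone, hence In.

Out, In, In, In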